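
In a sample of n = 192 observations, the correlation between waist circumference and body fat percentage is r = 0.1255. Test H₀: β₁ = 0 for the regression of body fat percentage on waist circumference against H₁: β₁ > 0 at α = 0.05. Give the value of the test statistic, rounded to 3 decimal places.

t = r·√(n − 2)/√(1 − r²) = 0.1255·√190/√0.98425 = 1.744.
df = n − 2 = 190.
One-sided p ≈ 0.0414, which is < 0.05, so reject H₀.
There is evidence of a linear association between waist circumference and body fat percentage.

t = 1.744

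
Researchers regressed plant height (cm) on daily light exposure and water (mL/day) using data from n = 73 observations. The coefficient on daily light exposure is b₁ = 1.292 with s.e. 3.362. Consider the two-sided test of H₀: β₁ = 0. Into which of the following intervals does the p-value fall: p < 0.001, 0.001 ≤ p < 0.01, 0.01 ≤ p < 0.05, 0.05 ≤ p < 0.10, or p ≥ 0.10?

t = 1.292 / 3.362 = 0.384.
df = n − k − 1 = 73 − 2 − 1 = 70.
Two-sided p = 2·P(T_{70} > |t|) ≈ 0.7019.
So p ≥ 0.10.

p ≥ 0.10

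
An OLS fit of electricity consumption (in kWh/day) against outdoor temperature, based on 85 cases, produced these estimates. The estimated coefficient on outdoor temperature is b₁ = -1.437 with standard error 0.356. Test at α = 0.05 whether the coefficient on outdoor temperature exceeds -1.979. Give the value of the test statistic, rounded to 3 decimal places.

H₀: β₁ = -1.979 vs H₁: β₁ > -1.979.
t = (b₁ − β₁⁰)/SE = (-1.437 − (-1.979)) / 0.356 = 1.522.
df = n − 2 = 85 − 2 = 83.
One-sided p ≈ 0.0658, which is ≥ 0.05, so fail to reject H₀.
The data do not give significant evidence that the true slope on outdoor temperature exceeds -1.979 kWh/day per unit.

t = 1.522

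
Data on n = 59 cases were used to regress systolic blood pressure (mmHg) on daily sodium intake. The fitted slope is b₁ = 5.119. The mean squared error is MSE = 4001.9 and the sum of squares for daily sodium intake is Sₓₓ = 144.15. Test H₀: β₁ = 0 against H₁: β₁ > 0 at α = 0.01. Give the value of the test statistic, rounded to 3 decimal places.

t = 0.972

SE(b₁) = √(MSE/Sₓₓ) = √(4001.9/144.15) = 5.26897.
t = 5.119 / 5.26897 = 0.972.
df = n − 2 = 57.
One-sided p ≈ 0.1677, which is ≥ 0.01, so fail to reject H₀.
The data do not give significant evidence that the true slope on daily sodium intake is positive.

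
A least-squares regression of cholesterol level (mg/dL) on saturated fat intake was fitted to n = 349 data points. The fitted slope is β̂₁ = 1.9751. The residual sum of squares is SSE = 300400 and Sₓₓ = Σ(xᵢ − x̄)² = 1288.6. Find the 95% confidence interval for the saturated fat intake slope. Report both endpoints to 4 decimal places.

(0.3630, 3.5872)

MSE = SSE/(n − 2) = 300400/347 = 865.706.
SE(β̂₁) = √(MSE/Sₓₓ) = √(865.706/1288.6) = 0.819646.
df = n − 2 = 347.
t* = t_{0.025, 347} = 1.966824.
Margin = t* × SE = 1.966824 × 0.819646 = 1.612099.
CI: 1.9751 ± 1.612099 → (0.3630, 3.5872).
With 95% confidence, each one-unit increase in saturated fat intake is associated with a change of between 0.3630 and 3.5872 mg/dL in cholesterol level.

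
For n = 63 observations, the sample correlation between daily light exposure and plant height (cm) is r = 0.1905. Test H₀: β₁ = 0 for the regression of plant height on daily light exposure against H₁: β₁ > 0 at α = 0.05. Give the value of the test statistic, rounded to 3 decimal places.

t = 1.516

t = r·√(n − 2)/√(1 − r²) = 0.1905·√61/√0.96371 = 1.516.
df = n − 2 = 61.
One-sided p ≈ 0.0674, which is ≥ 0.05, so fail to reject H₀.
The data do not give significant evidence of a linear association between daily light exposure and plant height.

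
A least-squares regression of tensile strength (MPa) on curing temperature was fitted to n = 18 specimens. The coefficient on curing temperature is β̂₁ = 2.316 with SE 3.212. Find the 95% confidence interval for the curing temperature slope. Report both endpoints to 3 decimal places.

(-4.493, 9.125)

df = n − 2 = 18 − 2 = 16.
t* = t_{0.025, 16} = 2.119905.
Margin = t* × SE = 2.119905 × 3.212 = 6.80914.
CI: 2.316 ± 6.80914 → (-4.493, 9.125).
With 95% confidence, each one-unit increase in curing temperature is associated with a change of between -4.493 and 9.125 MPa in tensile strength.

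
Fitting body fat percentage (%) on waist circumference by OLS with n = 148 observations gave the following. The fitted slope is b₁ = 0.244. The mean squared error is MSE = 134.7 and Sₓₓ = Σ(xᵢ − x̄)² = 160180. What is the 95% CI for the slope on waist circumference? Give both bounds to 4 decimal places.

SE(b₁) = √(MSE/Sₓₓ) = √(134.7/160180) = 0.0289988.
df = n − 2 = 146.
t* = t_{0.025, 146} = 1.976346.
Margin = t* × SE = 1.976346 × 0.0289988 = 0.057312.
CI: 0.244 ± 0.057312 → (0.1867, 0.3013).
With 95% confidence, each one-unit increase in waist circumference is associated with a change of between 0.1867 and 0.3013 % in body fat percentage.

(0.1867, 0.3013)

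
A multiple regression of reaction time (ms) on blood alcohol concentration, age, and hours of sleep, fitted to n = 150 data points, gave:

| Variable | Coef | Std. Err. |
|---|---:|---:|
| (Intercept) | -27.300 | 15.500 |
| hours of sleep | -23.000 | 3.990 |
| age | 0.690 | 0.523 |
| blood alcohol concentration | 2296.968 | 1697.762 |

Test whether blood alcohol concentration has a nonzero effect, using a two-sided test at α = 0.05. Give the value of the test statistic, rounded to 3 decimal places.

Read off: b = 2296.968, SE = 1697.762 for blood alcohol concentration.
H₀: β₁ = 0 vs H₁: β₁ ≠ 0.
t = 2296.968 / 1697.762 = 1.353.
df = n − k − 1 = 150 − 3 − 1 = 146.
Two-sided p ≈ 0.1782, which is ≥ 0.05, so fail to reject H₀.
The data do not give significant evidence of an association between blood alcohol concentration and reaction time, after adjusting for the other predictors.

t = 1.353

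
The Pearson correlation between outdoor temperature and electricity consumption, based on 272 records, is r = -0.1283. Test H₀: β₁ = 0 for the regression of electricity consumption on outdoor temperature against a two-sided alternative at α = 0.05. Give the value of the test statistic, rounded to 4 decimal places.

t = -2.1258

t = r·√(n − 2)/√(1 − r²) = -0.1283·√270/√0.983539 = -2.1258.
df = n − 2 = 270.
Two-sided p ≈ 0.0344, which is < 0.05, so reject H₀.
There is evidence of a linear association between outdoor temperature and electricity consumption.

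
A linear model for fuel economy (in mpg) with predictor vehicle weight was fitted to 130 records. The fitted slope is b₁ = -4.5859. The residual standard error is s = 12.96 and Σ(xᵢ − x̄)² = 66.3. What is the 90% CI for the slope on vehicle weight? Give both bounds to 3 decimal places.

SE(b₁) = s/√Sₓₓ = 12.96/√66.3 = 1.59165.
df = n − 2 = 128.
t* = t_{0.05, 128} = 1.656845.
Margin = t* × SE = 1.656845 × 1.59165 = 2.63712.
CI: -4.5859 ± 2.63712 → (-7.223, -1.949).
With 90% confidence, each one-unit increase in vehicle weight is associated with a change of between -7.223 and -1.949 mpg in fuel economy.

(-7.223, -1.949)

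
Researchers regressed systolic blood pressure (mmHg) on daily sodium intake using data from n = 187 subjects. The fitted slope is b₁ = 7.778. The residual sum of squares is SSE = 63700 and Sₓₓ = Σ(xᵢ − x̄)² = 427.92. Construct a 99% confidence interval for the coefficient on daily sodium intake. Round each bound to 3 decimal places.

MSE = SSE/(n − 2) = 63700/185 = 344.324.
SE(b₁) = √(MSE/Sₓₓ) = √(344.324/427.92) = 0.897021.
df = n − 2 = 185.
t* = t_{0.005, 185} = 2.602665.
Margin = t* × SE = 2.602665 × 0.897021 = 2.33465.
CI: 7.778 ± 2.33465 → (5.443, 10.113).
With 99% confidence, each one-unit increase in daily sodium intake is associated with a change of between 5.443 and 10.113 mmHg in systolic blood pressure.

(5.443, 10.113)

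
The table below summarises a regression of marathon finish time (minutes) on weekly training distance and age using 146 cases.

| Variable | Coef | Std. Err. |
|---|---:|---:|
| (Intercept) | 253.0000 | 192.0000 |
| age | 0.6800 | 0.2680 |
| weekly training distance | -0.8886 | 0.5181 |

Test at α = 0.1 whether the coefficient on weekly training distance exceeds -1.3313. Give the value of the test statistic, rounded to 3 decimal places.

Read off: b = -0.8886, SE = 0.5181 for weekly training distance.
H₀: β₁ = -1.3313 vs H₁: β₁ > -1.3313.
t = (-0.8886 − (-1.3313)) / 0.5181 = 0.854.
df = n − k − 1 = 146 − 2 − 1 = 143.
One-sided p ≈ 0.1971, which is ≥ 0.1, so fail to reject H₀.
The data do not give significant evidence that the true slope on weekly training distance exceeds -1.3313 minutes per unit, holding the other predictors fixed.

t = 0.854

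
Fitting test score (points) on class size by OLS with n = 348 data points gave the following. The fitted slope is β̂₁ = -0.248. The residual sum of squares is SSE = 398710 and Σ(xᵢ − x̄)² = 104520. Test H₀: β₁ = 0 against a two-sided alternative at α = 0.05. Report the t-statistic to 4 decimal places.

t = -2.3619

MSE = SSE/(n − 2) = 398710/346 = 1152.34.
SE(β̂₁) = √(MSE/Sₓₓ) = √(1152.34/104520) = 0.105.
t = -0.248 / 0.105 = -2.3619.
df = n − 2 = 346.
Two-sided p ≈ 0.0187, which is < 0.05, so reject H₀.
There is evidence that class size is associated with test score.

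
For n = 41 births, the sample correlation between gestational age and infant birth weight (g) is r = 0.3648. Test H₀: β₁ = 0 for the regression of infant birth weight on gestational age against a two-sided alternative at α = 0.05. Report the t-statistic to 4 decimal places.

t = r·√(n − 2)/√(1 − r²) = 0.3648·√39/√0.866921 = 2.4468.
df = n − 2 = 39.
Two-sided p ≈ 0.0190, which is < 0.05, so reject H₀.
There is evidence of a linear association between gestational age and infant birth weight.

t = 2.4468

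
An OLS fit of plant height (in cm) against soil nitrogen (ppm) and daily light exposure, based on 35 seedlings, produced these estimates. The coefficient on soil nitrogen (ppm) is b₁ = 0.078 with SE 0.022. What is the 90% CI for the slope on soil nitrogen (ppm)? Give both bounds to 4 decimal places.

df = n − k − 1 = 35 − 2 − 1 = 32.
t* = t_{0.05, 32} = 1.693889.
Margin = t* × SE = 1.693889 × 0.022 = 0.037266.
CI: 0.078 ± 0.037266 → (0.0407, 0.1153).
With 90% confidence, each one-unit increase in soil nitrogen (ppm) is associated with a change of between 0.0407 and 0.1153 cm in plant height, holding the other predictors fixed.

(0.0407, 0.1153)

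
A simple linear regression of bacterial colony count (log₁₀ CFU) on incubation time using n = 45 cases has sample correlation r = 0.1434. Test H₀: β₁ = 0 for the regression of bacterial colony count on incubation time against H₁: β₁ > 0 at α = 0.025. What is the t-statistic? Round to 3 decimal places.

t = r·√(n − 2)/√(1 − r²) = 0.1434·√43/√0.979436 = 0.950.
df = n − 2 = 43.
One-sided p ≈ 0.1737, which is ≥ 0.025, so fail to reject H₀.
The data do not give significant evidence of a linear association between incubation time and bacterial colony count.

t = 0.950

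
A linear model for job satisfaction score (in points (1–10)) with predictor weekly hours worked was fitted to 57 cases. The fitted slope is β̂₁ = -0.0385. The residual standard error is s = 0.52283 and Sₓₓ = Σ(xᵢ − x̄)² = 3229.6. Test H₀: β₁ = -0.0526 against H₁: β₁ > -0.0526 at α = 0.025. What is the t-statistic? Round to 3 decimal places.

t = 1.533

SE(β̂₁) = s/√Sₓₓ = 0.52283/√3229.6 = 0.00919996.
t = (-0.0385 − (-0.0526)) / 0.00919996 = 1.533.
df = n − 2 = 55.
One-sided p ≈ 0.0656, which is ≥ 0.025, so fail to reject H₀.
The data do not give significant evidence that the true slope on weekly hours worked exceeds -0.0526 points (1–10) per unit.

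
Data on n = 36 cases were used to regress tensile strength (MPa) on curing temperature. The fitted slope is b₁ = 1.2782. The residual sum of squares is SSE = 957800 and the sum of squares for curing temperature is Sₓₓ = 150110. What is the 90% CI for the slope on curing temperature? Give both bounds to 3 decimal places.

MSE = SSE/(n − 2) = 957800/34 = 28170.6.
SE(b₁) = √(MSE/Sₓₓ) = √(28170.6/150110) = 0.433205.
df = n − 2 = 34.
t* = t_{0.05, 34} = 1.690924.
Margin = t* × SE = 1.690924 × 0.433205 = 0.73252.
CI: 1.2782 ± 0.73252 → (0.546, 2.011).
With 90% confidence, each one-unit increase in curing temperature is associated with a change of between 0.546 and 2.011 MPa in tensile strength.

(0.546, 2.011)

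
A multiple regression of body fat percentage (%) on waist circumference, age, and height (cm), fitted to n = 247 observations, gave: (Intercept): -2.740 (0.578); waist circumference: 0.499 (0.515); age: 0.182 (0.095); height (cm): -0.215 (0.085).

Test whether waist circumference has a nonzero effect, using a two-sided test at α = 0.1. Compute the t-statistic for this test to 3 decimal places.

t = 0.969

Read off: b = 0.499, SE = 0.515 for waist circumference.
H₀: β₁ = 0 vs H₁: β₁ ≠ 0.
t = 0.499 / 0.515 = 0.969.
df = n − k − 1 = 247 − 3 − 1 = 243.
Two-sided p ≈ 0.3335, which is ≥ 0.1, so fail to reject H₀.
The data do not give significant evidence of an association between waist circumference and body fat percentage, after adjusting for the other predictors.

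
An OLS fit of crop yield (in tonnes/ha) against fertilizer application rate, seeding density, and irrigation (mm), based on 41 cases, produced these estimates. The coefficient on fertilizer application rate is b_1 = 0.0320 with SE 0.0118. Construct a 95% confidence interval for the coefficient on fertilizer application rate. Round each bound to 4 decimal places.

(0.0081, 0.0559)

df = n − k − 1 = 41 − 3 − 1 = 37.
t* = t_{0.025, 37} = 2.026192.
Margin = t* × SE = 2.026192 × 0.0118 = 0.023909.
CI: 0.0320 ± 0.023909 → (0.0081, 0.0559).
With 95% confidence, each one-unit increase in fertilizer application rate is associated with a change of between 0.0081 and 0.0559 tonnes/ha in crop yield, holding the other predictors fixed.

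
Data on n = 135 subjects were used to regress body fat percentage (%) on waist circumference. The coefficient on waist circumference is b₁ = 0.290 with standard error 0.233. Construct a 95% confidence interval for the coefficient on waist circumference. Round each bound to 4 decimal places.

df = n − 2 = 135 − 2 = 133.
t* = t_{0.025, 133} = 1.977961.
Margin = t* × SE = 1.977961 × 0.233 = 0.460865.
CI: 0.290 ± 0.460865 → (-0.1709, 0.7509).
With 95% confidence, each one-unit increase in waist circumference is associated with a change of between -0.1709 and 0.7509 % in body fat percentage.

(-0.1709, 0.7509)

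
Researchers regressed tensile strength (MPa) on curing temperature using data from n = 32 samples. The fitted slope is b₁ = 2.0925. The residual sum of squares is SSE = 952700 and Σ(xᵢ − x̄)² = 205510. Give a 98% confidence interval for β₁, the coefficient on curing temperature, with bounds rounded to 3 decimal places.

MSE = SSE/(n − 2) = 952700/30 = 31756.7.
SE(b₁) = √(MSE/Sₓₓ) = √(31756.7/205510) = 0.393098.
df = n − 2 = 30.
t* = t_{0.01, 30} = 2.457262.
Margin = t* × SE = 2.457262 × 0.393098 = 0.96594.
CI: 2.0925 ± 0.96594 → (1.127, 3.058).
With 98% confidence, each one-unit increase in curing temperature is associated with a change of between 1.127 and 3.058 MPa in tensile strength.

(1.127, 3.058)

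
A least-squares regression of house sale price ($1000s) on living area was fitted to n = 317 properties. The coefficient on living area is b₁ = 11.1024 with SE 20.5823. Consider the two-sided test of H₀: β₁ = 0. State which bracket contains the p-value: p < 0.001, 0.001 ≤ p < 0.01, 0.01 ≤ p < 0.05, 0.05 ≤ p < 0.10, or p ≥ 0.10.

t = 11.1024 / 20.5823 = 0.539.
df = n − 2 = 317 − 2 = 315.
Two-sided p = 2·P(T_{315} > |t|) ≈ 0.5900.
So p ≥ 0.10.

p ≥ 0.10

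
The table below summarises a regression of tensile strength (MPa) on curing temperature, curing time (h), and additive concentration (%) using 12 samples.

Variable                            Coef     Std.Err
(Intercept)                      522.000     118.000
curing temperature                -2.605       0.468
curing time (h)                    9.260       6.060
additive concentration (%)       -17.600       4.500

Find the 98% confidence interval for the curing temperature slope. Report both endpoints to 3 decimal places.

(-3.961, -1.249)

Read off: b = -2.605, SE = 0.468 for curing temperature.
df = n − k − 1 = 12 − 3 − 1 = 8.
t* = t_{0.01, 8} = 2.896459.
Margin = t* × SE = 2.896459 × 0.468 = 1.35554.
CI: -2.605 ± 1.35554 → (-3.961, -1.249).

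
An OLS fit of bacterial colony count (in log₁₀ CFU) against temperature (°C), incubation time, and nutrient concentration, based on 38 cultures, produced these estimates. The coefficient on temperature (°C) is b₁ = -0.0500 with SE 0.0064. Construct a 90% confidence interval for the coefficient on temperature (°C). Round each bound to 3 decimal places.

df = n − k − 1 = 38 − 3 − 1 = 34.
t* = t_{0.05, 34} = 1.690924.
Margin = t* × SE = 1.690924 × 0.0064 = 0.01082.
CI: -0.0500 ± 0.01082 → (-0.061, -0.039).
With 90% confidence, each one-unit increase in temperature (°C) is associated with a change of between -0.061 and -0.039 log₁₀ CFU in bacterial colony count, holding the other predictors fixed.

(-0.061, -0.039)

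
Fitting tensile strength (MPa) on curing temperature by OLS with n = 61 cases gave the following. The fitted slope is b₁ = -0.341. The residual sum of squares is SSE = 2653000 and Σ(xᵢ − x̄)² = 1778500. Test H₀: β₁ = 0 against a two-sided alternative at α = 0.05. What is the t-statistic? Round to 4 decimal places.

MSE = SSE/(n − 2) = 2653000/59 = 44966.1.
SE(b₁) = √(MSE/Sₓₓ) = √(44966.1/1778500) = 0.159007.
t = -0.341 / 0.159007 = -2.1446.
df = n − 2 = 59.
Two-sided p ≈ 0.0361, which is < 0.05, so reject H₀.
There is evidence that curing temperature is associated with tensile strength.

t = -2.1446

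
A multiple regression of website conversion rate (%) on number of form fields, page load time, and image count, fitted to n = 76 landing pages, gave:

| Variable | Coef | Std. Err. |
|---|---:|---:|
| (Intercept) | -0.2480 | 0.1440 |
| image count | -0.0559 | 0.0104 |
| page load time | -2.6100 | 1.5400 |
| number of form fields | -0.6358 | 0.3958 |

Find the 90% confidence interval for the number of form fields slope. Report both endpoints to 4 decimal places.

(-1.2953, 0.0237)

Read off: b = -0.6358, SE = 0.3958 for number of form fields.
df = n − k − 1 = 76 − 3 − 1 = 72.
t* = t_{0.05, 72} = 1.666294.
Margin = t* × SE = 1.666294 × 0.3958 = 0.659519.
CI: -0.6358 ± 0.659519 → (-1.2953, 0.0237).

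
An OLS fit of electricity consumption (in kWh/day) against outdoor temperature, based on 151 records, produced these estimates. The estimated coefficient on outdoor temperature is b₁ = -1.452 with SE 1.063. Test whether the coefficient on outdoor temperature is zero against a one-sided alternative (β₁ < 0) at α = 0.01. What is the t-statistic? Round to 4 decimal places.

H₀: β₁ = 0 vs H₁: β₁ < 0.
t = (b₁ − β₁⁰)/SE = -1.452 / 1.063 = -1.3659.
df = n − 2 = 151 − 2 = 149.
One-sided p ≈ 0.0870, which is ≥ 0.01, so fail to reject H₀.
The data do not give significant evidence that the true slope on outdoor temperature is negative.

t = -1.3659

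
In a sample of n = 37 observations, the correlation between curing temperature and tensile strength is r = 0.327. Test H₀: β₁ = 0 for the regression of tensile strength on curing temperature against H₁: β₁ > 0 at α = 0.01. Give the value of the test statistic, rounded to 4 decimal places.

t = 2.0471

t = r·√(n − 2)/√(1 − r²) = 0.327·√35/√0.893071 = 2.0471.
df = n − 2 = 35.
One-sided p ≈ 0.0241, which is ≥ 0.01, so fail to reject H₀.
The data do not give significant evidence of a linear association between curing temperature and tensile strength.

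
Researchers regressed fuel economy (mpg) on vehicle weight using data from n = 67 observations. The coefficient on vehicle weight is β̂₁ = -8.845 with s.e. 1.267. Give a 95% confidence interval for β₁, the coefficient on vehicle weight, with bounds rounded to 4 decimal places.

(-11.3754, -6.3146)

df = n − 2 = 67 − 2 = 65.
t* = t_{0.025, 65} = 1.997138.
Margin = t* × SE = 1.997138 × 1.267 = 2.530374.
CI: -8.845 ± 2.530374 → (-11.3754, -6.3146).
With 95% confidence, each one-unit increase in vehicle weight is associated with a change of between -11.3754 and -6.3146 mpg in fuel economy.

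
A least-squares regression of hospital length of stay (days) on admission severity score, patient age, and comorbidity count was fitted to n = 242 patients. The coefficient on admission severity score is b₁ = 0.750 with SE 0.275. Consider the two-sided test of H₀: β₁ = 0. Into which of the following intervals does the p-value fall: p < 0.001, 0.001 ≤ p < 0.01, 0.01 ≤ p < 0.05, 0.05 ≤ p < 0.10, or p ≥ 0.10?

0.001 ≤ p < 0.01

t = 0.750 / 0.275 = 2.727.
df = n − k − 1 = 242 − 3 − 1 = 238.
Two-sided p = 2·P(T_{238} > |t|) ≈ 0.0069.
So 0.001 ≤ p < 0.01.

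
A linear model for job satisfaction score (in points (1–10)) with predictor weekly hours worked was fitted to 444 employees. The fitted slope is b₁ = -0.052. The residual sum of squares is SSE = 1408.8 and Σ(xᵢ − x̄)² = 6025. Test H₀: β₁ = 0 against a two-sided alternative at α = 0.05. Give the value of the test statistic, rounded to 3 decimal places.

t = -2.261

MSE = SSE/(n − 2) = 1408.8/442 = 3.18733.
SE(b₁) = √(MSE/Sₓₓ) = √(3.18733/6025) = 0.0230004.
t = -0.052 / 0.0230004 = -2.261.
df = n − 2 = 442.
Two-sided p ≈ 0.0243, which is < 0.05, so reject H₀.
There is evidence that weekly hours worked is associated with job satisfaction score.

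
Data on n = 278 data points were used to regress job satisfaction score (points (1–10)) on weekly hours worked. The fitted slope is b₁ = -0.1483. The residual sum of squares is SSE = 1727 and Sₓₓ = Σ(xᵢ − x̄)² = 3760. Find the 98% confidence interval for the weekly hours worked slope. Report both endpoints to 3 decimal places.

MSE = SSE/(n − 2) = 1727/276 = 6.25725.
SE(b₁) = √(MSE/Sₓₓ) = √(6.25725/3760) = 0.0407941.
df = n − 2 = 276.
t* = t_{0.01, 276} = 2.339934.
Margin = t* × SE = 2.339934 × 0.0407941 = 0.09546.
CI: -0.1483 ± 0.09546 → (-0.244, -0.053).
With 98% confidence, each one-unit increase in weekly hours worked is associated with a change of between -0.244 and -0.053 points (1–10) in job satisfaction score.

(-0.244, -0.053)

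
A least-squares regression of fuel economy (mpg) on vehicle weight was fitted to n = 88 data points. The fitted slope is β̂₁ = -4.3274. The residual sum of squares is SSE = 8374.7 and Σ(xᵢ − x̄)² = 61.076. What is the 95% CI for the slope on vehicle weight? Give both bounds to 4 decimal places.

(-6.8376, -1.8172)

MSE = SSE/(n − 2) = 8374.7/86 = 97.3802.
SE(β̂₁) = √(MSE/Sₓₓ) = √(97.3802/61.076) = 1.2627.
df = n − 2 = 86.
t* = t_{0.025, 86} = 1.987934.
Margin = t* × SE = 1.987934 × 1.2627 = 2.510164.
CI: -4.3274 ± 2.510164 → (-6.8376, -1.8172).
With 95% confidence, each one-unit increase in vehicle weight is associated with a change of between -6.8376 and -1.8172 mpg in fuel economy.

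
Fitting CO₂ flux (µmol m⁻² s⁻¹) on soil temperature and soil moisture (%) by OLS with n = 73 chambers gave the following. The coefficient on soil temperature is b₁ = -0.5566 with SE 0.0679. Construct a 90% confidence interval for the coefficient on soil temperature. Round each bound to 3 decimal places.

df = n − k − 1 = 73 − 2 − 1 = 70.
t* = t_{0.05, 70} = 1.666914.
Margin = t* × SE = 1.666914 × 0.0679 = 0.11318.
CI: -0.5566 ± 0.11318 → (-0.670, -0.443).
With 90% confidence, each one-unit increase in soil temperature is associated with a change of between -0.670 and -0.443 µmol m⁻² s⁻¹ in CO₂ flux, holding the other predictors fixed.

(-0.670, -0.443)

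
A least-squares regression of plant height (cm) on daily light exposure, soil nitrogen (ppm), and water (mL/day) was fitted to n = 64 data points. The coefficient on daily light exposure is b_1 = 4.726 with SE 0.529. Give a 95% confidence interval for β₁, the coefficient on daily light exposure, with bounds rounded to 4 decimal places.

(3.6678, 5.7842)

df = n − k − 1 = 64 − 3 − 1 = 60.
t* = t_{0.025, 60} = 2.000298.
Margin = t* × SE = 2.000298 × 0.529 = 1.058158.
CI: 4.726 ± 1.058158 → (3.6678, 5.7842).
With 95% confidence, each one-unit increase in daily light exposure is associated with a change of between 3.6678 and 5.7842 cm in plant height, holding the other predictors fixed.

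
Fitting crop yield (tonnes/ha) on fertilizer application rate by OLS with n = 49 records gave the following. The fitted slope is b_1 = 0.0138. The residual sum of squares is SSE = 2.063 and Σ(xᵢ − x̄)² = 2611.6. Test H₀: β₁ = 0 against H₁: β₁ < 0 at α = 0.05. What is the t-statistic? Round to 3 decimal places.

MSE = SSE/(n − 2) = 2.063/47 = 0.0438936.
SE(b_1) = √(MSE/Sₓₓ) = √(0.0438936/2611.6) = 0.00409966.
t = 0.0138 / 0.00409966 = 3.366.
df = n − 2 = 47.
One-sided p ≈ 0.9992, which is ≥ 0.05, so fail to reject H₀.
The data do not give significant evidence that the true slope on fertilizer application rate is negative.

t = 3.366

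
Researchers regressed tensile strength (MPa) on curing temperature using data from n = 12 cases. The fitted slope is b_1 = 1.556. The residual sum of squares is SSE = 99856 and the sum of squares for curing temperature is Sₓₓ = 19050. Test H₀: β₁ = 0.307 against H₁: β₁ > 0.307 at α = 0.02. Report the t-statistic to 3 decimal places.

MSE = SSE/(n − 2) = 99856/10 = 9985.6.
SE(b_1) = √(MSE/Sₓₓ) = √(9985.6/19050) = 0.724002.
t = (1.556 − 0.307) / 0.724002 = 1.725.
df = n − 2 = 10.
One-sided p ≈ 0.0576, which is ≥ 0.02, so fail to reject H₀.
The data do not give significant evidence that the true slope on curing temperature exceeds 0.307 MPa per unit.

t = 1.725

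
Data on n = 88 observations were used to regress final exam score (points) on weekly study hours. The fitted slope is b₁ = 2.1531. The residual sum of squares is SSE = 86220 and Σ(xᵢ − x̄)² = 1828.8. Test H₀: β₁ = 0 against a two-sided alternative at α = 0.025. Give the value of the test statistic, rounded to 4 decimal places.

t = 2.9080

MSE = SSE/(n − 2) = 86220/86 = 1002.56.
SE(b₁) = √(MSE/Sₓₓ) = √(1002.56/1828.8) = 0.740409.
t = 2.1531 / 0.740409 = 2.9080.
df = n − 2 = 86.
Two-sided p ≈ 0.0046, which is < 0.025, so reject H₀.
There is evidence that weekly study hours is associated with final exam score.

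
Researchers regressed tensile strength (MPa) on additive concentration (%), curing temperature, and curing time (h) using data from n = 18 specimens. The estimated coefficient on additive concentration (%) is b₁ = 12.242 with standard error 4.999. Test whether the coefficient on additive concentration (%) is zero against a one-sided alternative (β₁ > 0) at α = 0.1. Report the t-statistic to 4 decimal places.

H₀: β₁ = 0 vs H₁: β₁ > 0.
t = (b₁ − β₁⁰)/SE = 12.242 / 4.999 = 2.4489.
df = n − k − 1 = 18 − 3 − 1 = 14.
One-sided p ≈ 0.0141, which is < 0.1, so reject H₀.
There is evidence that the true slope on additive concentration (%) is positive, holding the other predictors fixed.

t = 2.4489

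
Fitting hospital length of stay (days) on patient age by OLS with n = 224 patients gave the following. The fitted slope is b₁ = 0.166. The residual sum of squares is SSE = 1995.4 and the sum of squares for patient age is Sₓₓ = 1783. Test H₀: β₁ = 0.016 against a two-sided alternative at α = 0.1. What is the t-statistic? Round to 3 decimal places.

MSE = SSE/(n − 2) = 1995.4/222 = 8.98829.
SE(b₁) = √(MSE/Sₓₓ) = √(8.98829/1783) = 0.0710007.
t = (0.166 − 0.016) / 0.0710007 = 2.113.
df = n − 2 = 222.
Two-sided p ≈ 0.0357, which is < 0.1, so reject H₀.
There is evidence that the true slope on patient age differs from 0.016 days per unit.

t = 2.113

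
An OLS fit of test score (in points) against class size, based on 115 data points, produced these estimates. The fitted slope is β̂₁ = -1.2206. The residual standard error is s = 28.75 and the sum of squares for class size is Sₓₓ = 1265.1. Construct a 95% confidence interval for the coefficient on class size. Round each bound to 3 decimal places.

(-2.822, 0.381)

SE(β̂₁) = s/√Sₓₓ = 28.75/√1265.1 = 0.808305.
df = n − 2 = 113.
t* = t_{0.025, 113} = 1.98118.
Margin = t* × SE = 1.98118 × 0.808305 = 1.60140.
CI: -1.2206 ± 1.60140 → (-2.822, 0.381).
With 95% confidence, each one-unit increase in class size is associated with a change of between -2.822 and 0.381 points in test score.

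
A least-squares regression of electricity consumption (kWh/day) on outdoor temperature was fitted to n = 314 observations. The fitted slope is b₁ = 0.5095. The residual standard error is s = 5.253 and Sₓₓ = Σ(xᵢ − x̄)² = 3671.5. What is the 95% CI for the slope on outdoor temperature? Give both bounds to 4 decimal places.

SE(b₁) = s/√Sₓₓ = 5.253/√3671.5 = 0.0866933.
df = n − 2 = 312.
t* = t_{0.025, 312} = 1.967596.
Margin = t* × SE = 1.967596 × 0.0866933 = 0.170577.
CI: 0.5095 ± 0.170577 → (0.3389, 0.6801).
With 95% confidence, each one-unit increase in outdoor temperature is associated with a change of between 0.3389 and 0.6801 kWh/day in electricity consumption.

(0.3389, 0.6801)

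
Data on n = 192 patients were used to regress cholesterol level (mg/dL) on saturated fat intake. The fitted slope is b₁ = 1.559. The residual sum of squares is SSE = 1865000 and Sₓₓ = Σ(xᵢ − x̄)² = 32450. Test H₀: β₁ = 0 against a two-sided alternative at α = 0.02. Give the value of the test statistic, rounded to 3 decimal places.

t = 2.835

MSE = SSE/(n − 2) = 1865000/190 = 9815.79.
SE(b₁) = √(MSE/Sₓₓ) = √(9815.79/32450) = 0.549991.
t = 1.559 / 0.549991 = 2.835.
df = n − 2 = 190.
Two-sided p ≈ 0.0051, which is < 0.02, so reject H₀.
There is evidence that saturated fat intake is associated with cholesterol level.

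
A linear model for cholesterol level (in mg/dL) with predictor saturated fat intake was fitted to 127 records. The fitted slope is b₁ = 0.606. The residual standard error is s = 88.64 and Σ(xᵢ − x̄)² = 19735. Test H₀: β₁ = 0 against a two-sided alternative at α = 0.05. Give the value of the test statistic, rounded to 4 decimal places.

SE(b₁) = s/√Sₓₓ = 88.64/√19735 = 0.630974.
t = 0.606 / 0.630974 = 0.9604.
df = n − 2 = 125.
Two-sided p ≈ 0.3387, which is ≥ 0.05, so fail to reject H₀.
The data do not give significant evidence of an association between saturated fat intake and cholesterol level.

t = 0.9604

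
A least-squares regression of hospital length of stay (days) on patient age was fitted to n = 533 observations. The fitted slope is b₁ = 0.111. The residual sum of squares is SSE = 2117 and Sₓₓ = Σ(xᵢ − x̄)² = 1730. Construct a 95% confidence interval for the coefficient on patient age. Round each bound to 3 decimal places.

(0.017, 0.205)

MSE = SSE/(n − 2) = 2117/531 = 3.98682.
SE(b₁) = √(MSE/Sₓₓ) = √(3.98682/1730) = 0.0480054.
df = n − 2 = 531.
t* = t_{0.025, 531} = 1.964442.
Margin = t* × SE = 1.964442 × 0.0480054 = 0.09430.
CI: 0.111 ± 0.09430 → (0.017, 0.205).
With 95% confidence, each one-unit increase in patient age is associated with a change of between 0.017 and 0.205 days in hospital length of stay.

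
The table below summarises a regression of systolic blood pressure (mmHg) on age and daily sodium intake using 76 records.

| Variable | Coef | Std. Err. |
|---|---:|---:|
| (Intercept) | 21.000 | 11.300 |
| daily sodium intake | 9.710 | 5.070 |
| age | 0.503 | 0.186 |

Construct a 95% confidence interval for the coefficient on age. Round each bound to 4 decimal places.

(0.1323, 0.8737)

Read off: b = 0.503, SE = 0.186 for age.
df = n − k − 1 = 76 − 2 − 1 = 73.
t* = t_{0.025, 73} = 1.992997.
Margin = t* × SE = 1.992997 × 0.186 = 0.370697.
CI: 0.503 ± 0.370697 → (0.1323, 0.8737).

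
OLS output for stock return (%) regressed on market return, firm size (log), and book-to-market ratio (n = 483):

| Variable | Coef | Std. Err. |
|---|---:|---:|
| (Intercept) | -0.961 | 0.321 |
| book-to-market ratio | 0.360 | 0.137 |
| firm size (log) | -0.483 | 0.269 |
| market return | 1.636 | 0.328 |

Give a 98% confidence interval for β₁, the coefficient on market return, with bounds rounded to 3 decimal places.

Read off: b = 1.636, SE = 0.328 for market return.
df = n − k − 1 = 483 − 3 − 1 = 479.
t* = t_{0.01, 479} = 2.334158.
Margin = t* × SE = 2.334158 × 0.328 = 0.76560.
CI: 1.636 ± 0.76560 → (0.870, 2.402).

(0.870, 2.402)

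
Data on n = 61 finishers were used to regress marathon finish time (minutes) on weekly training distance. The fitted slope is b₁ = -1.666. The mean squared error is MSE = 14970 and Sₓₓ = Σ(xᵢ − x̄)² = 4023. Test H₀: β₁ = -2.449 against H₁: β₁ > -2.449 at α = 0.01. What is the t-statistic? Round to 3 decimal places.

SE(b₁) = √(MSE/Sₓₓ) = √(14970/4023) = 1.92902.
t = (-1.666 − (-2.449)) / 1.92902 = 0.406.
df = n − 2 = 59.
One-sided p ≈ 0.3431, which is ≥ 0.01, so fail to reject H₀.
The data do not give significant evidence that the true slope on weekly training distance exceeds -2.449 minutes per unit.

t = 0.406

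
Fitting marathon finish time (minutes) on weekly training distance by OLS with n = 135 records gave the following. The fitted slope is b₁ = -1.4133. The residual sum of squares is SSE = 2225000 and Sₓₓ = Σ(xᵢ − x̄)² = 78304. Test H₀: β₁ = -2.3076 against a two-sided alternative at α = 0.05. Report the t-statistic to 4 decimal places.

MSE = SSE/(n − 2) = 2225000/133 = 16729.3.
SE(b₁) = √(MSE/Sₓₓ) = √(16729.3/78304) = 0.462218.
t = (-1.4133 − (-2.3076)) / 0.462218 = 1.9348.
df = n − 2 = 133.
Two-sided p ≈ 0.0551, which is ≥ 0.05, so fail to reject H₀.
The data are consistent with a true slope of -2.3076 minutes per unit of weekly training distance.

t = 1.9348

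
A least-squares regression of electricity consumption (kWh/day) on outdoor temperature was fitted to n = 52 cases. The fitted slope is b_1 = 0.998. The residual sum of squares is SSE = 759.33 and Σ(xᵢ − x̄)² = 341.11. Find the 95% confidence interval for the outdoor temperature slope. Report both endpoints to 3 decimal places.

MSE = SSE/(n − 2) = 759.33/50 = 15.1866.
SE(b_1) = √(MSE/Sₓₓ) = √(15.1866/341.11) = 0.211.
df = n − 2 = 50.
t* = t_{0.025, 50} = 2.008559.
Margin = t* × SE = 2.008559 × 0.211 = 0.42381.
CI: 0.998 ± 0.42381 → (0.574, 1.422).
With 95% confidence, each one-unit increase in outdoor temperature is associated with a change of between 0.574 and 1.422 kWh/day in electricity consumption.

(0.574, 1.422)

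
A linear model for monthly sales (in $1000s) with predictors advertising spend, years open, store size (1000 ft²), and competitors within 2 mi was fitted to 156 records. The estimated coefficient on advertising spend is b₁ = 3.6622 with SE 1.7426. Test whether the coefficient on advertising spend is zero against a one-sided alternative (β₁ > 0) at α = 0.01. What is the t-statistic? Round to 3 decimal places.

H₀: β₁ = 0 vs H₁: β₁ > 0.
t = (b₁ − β₁⁰)/SE = 3.6622 / 1.7426 = 2.102.
df = n − k − 1 = 156 − 4 − 1 = 151.
One-sided p ≈ 0.0186, which is ≥ 0.01, so fail to reject H₀.
The data do not give significant evidence that the true slope on advertising spend is positive, holding the other predictors fixed.

t = 2.102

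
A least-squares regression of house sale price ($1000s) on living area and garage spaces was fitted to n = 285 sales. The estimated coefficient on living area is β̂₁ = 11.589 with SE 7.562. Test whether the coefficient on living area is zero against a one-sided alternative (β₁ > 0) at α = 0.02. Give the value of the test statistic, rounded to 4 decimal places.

H₀: β₁ = 0 vs H₁: β₁ > 0.
t = (β̂₁ − β₁⁰)/SE = 11.589 / 7.562 = 1.5325.
df = n − k − 1 = 285 − 2 − 1 = 282.
One-sided p ≈ 0.0633, which is ≥ 0.02, so fail to reject H₀.
The data do not give significant evidence that the true slope on living area is positive, holding the other predictors fixed.

t = 1.5325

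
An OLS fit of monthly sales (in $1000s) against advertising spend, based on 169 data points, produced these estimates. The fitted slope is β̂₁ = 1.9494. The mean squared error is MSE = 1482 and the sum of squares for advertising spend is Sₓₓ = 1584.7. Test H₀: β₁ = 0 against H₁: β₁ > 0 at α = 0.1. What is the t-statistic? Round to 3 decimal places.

t = 2.016

SE(β̂₁) = √(MSE/Sₓₓ) = √(1482/1584.7) = 0.967054.
t = 1.9494 / 0.967054 = 2.016.
df = n − 2 = 167.
One-sided p ≈ 0.0227, which is < 0.1, so reject H₀.
There is evidence that the true slope on advertising spend is positive.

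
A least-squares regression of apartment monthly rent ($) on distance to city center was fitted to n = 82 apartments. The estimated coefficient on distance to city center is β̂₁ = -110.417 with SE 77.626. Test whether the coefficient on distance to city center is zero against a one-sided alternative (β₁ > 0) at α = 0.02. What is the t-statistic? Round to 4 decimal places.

H₀: β₁ = 0 vs H₁: β₁ > 0.
t = (β̂₁ − β₁⁰)/SE = -110.417 / 77.626 = -1.4224.
df = n − 2 = 82 − 2 = 80.
One-sided p ≈ 0.9206, which is ≥ 0.02, so fail to reject H₀.
The data do not give significant evidence that the true slope on distance to city center is positive.

t = -1.4224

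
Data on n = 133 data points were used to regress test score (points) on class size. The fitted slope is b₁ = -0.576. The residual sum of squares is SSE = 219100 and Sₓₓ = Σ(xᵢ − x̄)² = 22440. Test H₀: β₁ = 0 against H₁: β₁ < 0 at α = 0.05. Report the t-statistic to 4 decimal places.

MSE = SSE/(n − 2) = 219100/131 = 1672.52.
SE(b₁) = √(MSE/Sₓₓ) = √(1672.52/22440) = 0.273007.
t = -0.576 / 0.273007 = -2.1098.
df = n − 2 = 131.
One-sided p ≈ 0.0184, which is < 0.05, so reject H₀.
There is evidence that the true slope on class size is negative.

t = -2.1098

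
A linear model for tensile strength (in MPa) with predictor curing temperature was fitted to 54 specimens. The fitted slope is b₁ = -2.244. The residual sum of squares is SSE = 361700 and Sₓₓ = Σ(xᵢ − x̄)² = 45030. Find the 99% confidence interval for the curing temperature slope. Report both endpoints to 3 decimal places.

MSE = SSE/(n − 2) = 361700/52 = 6955.77.
SE(b₁) = √(MSE/Sₓₓ) = √(6955.77/45030) = 0.393026.
df = n − 2 = 52.
t* = t_{0.005, 52} = 2.673734.
Margin = t* × SE = 2.673734 × 0.393026 = 1.05085.
CI: -2.244 ± 1.05085 → (-3.295, -1.193).
With 99% confidence, each one-unit increase in curing temperature is associated with a change of between -3.295 and -1.193 MPa in tensile strength.

(-3.295, -1.193)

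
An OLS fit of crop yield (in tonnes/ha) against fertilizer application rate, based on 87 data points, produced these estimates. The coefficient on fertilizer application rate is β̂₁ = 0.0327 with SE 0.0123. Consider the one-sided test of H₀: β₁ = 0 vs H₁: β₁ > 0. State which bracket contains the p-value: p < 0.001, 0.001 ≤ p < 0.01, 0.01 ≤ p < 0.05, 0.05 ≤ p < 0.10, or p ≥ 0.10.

t = 0.0327 / 0.0123 = 2.659.
df = n − 2 = 87 − 2 = 85.
One-sided p = P(T_{85} > t) ≈ 0.0047.
So 0.001 ≤ p < 0.01.

0.001 ≤ p < 0.01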